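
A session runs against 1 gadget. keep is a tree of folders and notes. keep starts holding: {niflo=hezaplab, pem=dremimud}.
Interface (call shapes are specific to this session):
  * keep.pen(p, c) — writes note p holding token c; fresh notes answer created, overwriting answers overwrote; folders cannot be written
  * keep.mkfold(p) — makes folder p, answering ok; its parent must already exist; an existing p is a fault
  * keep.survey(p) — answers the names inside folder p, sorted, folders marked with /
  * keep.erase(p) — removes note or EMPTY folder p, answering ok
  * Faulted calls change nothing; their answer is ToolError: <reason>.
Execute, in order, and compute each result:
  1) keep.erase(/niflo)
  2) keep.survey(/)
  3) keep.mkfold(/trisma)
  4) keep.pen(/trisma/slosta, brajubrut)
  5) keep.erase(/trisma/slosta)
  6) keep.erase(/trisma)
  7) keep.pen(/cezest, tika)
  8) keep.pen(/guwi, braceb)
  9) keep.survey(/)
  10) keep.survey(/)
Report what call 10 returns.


// erase(p=/niflo) ~> ok
// survey(p=/) ~> [pem]
// mkfold(p=/trisma) ~> ok
// pen(p=/trisma/slosta, c=brajubrut) ~> created
// erase(p=/trisma/slosta) ~> ok
// erase(p=/trisma) ~> ok
// pen(p=/cezest, c=tika) ~> created
// pen(p=/guwi, c=braceb) ~> created
// survey(p=/) ~> [cezest, guwi, pem]
// survey(p=/) ~> [cezest, guwi, pem]

Answer: [cezest, guwi, pem]


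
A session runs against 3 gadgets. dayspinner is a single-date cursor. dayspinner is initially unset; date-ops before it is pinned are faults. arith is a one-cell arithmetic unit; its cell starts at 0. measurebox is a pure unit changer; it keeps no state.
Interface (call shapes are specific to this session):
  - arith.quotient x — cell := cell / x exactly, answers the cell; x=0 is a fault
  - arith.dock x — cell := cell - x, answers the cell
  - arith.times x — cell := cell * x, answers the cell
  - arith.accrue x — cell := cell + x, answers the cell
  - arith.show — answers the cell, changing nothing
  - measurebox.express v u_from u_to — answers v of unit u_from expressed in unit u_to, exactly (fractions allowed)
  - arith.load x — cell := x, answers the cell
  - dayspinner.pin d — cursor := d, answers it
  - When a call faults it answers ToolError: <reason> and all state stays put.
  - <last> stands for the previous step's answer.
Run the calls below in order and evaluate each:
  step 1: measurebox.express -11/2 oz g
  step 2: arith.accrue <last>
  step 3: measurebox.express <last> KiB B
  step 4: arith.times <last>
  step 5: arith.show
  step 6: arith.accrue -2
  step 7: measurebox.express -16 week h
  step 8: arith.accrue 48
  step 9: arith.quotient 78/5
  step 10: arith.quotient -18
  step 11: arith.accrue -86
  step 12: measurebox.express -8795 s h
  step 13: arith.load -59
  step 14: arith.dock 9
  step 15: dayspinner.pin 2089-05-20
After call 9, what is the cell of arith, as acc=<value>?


Answer: acc=248953166127882449/156000000000

Derivation:
CALL measurebox.express[-11/2; oz; g]
RET  -498951607/3200000
CALL arith.accrue[<last>]
RET  -498951607/3200000
CALL measurebox.express[<last>; KiB; B]
RET  -498951607/3125
CALL arith.times[<last>]
RET  248952706127882449/10000000000
CALL arith.show[]
RET  248952706127882449/10000000000
CALL arith.accrue[-2]
RET  248952686127882449/10000000000
CALL measurebox.express[-16; week; h]
RET  -2688
CALL arith.accrue[48]
RET  248953166127882449/10000000000
CALL arith.quotient[78/5]
RET  248953166127882449/156000000000
CALL arith.quotient[-18]
RET  -248953166127882449/2808000000000
CALL arith.accrue[-86]
RET  -249194654127882449/2808000000000
CALL measurebox.express[-8795; s; h]
RET  -1759/720
CALL arith.load[-59]
RET  -59
CALL arith.dock[9]
RET  -68
CALL dayspinner.pin[2089-05-20]
RET  2089-05-20


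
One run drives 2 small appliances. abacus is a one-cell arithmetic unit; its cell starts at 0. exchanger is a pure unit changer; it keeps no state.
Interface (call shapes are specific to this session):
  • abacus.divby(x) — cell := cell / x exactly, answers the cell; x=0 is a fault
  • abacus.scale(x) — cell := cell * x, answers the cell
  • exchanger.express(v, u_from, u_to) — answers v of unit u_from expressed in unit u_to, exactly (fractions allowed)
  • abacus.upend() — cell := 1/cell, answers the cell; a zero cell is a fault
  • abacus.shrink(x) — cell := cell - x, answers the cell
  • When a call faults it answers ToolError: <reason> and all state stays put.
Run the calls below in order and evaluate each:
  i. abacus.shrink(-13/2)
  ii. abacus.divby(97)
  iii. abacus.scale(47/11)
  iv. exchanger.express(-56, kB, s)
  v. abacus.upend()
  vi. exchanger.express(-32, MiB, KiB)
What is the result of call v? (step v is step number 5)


Answer: 2134/611

Derivation:
CALL shrink[x='-13/2']
RET  13/2
CALL divby[x='97']
RET  13/194
CALL scale[x='47/11']
RET  611/2134
CALL express[v='-56'; u_from='kB'; u_to='s']
RET  ToolError: incompatible units
CALL upend[]
RET  2134/611
CALL express[v='-32'; u_from='MiB'; u_to='KiB']
RET  -32768


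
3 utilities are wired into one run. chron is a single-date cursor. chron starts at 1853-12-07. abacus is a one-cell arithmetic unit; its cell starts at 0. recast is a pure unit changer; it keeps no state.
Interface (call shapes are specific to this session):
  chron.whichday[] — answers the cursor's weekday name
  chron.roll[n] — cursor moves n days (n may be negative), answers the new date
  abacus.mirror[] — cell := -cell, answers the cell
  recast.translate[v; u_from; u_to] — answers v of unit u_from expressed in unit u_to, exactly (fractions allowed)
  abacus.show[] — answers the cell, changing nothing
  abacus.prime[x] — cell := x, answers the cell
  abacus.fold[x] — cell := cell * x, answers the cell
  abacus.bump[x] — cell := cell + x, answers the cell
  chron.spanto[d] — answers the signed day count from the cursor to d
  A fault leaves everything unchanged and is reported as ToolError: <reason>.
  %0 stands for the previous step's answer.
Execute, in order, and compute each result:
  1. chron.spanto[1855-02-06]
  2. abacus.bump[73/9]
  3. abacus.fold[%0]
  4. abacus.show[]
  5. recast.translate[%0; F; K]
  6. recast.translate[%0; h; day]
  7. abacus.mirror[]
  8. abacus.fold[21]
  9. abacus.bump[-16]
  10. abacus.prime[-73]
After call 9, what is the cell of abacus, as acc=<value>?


==> spanto(d: 1855-02-06)
<== 426
==> bump(x: 73/9)
<== 73/9
==> fold(x: %0)
<== 5329/81
==> show()
<== 5329/81
==> translate(v: %0, u_from: F, u_to: K)
<== 4256227/14580
==> translate(v: %0, u_from: h, u_to: day)
<== 4256227/349920
==> mirror()
<== -5329/81
==> fold(x: 21)
<== -37303/27
==> bump(x: -16)
<== -37735/27
==> prime(x: -73)
<== -73

Answer: acc=-37735/27


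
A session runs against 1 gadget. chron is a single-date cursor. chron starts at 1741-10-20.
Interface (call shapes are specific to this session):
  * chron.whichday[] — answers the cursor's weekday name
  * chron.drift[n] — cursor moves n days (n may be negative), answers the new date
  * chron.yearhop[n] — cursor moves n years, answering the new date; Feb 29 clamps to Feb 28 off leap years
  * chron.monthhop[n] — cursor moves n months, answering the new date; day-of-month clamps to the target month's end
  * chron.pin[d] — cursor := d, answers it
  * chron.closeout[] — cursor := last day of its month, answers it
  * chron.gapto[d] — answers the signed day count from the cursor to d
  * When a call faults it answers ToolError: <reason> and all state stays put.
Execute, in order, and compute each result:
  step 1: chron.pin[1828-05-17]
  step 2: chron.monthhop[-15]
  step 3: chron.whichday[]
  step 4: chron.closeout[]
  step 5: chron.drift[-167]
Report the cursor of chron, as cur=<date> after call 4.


Answer: cur=1827-02-28

Derivation:
;; chron.pin(1828-05-17) == 1828-05-17
;; chron.monthhop(-15) == 1827-02-17
;; chron.whichday() == Saturday
;; chron.closeout() == 1827-02-28
;; chron.drift(-167) == 1826-09-14


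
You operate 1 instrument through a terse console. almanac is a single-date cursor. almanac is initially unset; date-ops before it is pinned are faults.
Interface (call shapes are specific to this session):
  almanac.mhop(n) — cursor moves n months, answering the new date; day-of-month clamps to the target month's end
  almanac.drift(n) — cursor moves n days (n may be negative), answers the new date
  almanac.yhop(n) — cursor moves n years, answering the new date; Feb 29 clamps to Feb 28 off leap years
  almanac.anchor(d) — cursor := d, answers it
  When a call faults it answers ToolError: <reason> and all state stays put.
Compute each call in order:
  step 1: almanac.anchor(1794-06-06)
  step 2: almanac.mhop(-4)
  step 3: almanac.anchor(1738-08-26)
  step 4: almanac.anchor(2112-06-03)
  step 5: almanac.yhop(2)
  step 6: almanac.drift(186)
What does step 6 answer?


Answer: 2114-12-06

Derivation:
==> almanac.anchor(1794-06-06)
<== 1794-06-06
==> almanac.mhop(-4)
<== 1794-02-06
==> almanac.anchor(1738-08-26)
<== 1738-08-26
==> almanac.anchor(2112-06-03)
<== 2112-06-03
==> almanac.yhop(2)
<== 2114-06-03
==> almanac.drift(186)
<== 2114-12-06


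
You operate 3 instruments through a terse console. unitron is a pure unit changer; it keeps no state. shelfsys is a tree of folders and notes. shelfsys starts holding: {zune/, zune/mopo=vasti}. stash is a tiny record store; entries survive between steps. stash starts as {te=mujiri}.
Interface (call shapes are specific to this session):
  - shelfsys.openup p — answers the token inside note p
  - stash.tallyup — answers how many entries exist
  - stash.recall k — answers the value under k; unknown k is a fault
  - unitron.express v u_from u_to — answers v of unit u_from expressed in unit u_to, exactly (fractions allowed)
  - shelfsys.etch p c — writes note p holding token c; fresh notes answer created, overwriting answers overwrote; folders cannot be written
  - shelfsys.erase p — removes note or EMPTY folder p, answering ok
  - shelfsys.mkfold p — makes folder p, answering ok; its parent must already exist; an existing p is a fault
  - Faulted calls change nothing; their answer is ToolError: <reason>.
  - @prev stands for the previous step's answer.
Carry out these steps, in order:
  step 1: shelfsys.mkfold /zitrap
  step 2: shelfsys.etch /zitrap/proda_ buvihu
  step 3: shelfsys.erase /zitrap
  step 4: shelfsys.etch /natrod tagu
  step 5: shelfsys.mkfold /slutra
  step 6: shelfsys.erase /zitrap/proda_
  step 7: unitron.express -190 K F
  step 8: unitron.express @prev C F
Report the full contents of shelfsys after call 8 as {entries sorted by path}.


Answer: {natrod=tagu, slutra/, zitrap/, zune/, zune/mopo=vasti}

Derivation:
% shelfsys.mkfold(/zitrap) ~> ok
% shelfsys.etch(/zitrap/proda_, buvihu) ~> created
% shelfsys.erase(/zitrap) ~> ToolError: not empty
% shelfsys.etch(/natrod, tagu) ~> created
% shelfsys.mkfold(/slutra) ~> ok
% shelfsys.erase(/zitrap/proda_) ~> ok
% unitron.express(-190, K, F) ~> -80167/100
% unitron.express(@prev, C, F) ~> -705503/500


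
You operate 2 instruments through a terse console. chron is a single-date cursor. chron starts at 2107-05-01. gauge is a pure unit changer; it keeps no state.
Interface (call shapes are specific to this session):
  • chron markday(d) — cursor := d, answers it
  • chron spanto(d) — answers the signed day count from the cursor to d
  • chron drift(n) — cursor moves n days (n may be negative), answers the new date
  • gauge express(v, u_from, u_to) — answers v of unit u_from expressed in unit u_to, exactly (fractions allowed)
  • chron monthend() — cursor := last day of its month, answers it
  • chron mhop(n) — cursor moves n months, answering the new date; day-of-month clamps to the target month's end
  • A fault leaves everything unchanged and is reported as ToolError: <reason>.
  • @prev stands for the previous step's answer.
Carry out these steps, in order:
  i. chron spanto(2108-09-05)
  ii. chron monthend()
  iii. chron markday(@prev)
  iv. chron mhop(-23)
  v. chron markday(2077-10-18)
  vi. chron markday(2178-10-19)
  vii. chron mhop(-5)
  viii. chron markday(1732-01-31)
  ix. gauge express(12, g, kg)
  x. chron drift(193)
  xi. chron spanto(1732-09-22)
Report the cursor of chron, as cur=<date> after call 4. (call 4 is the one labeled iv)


$ chron spanto d: 2108-09-05
= 493
$ chron monthend
= 2107-05-31
$ chron markday d: @prev
= 2107-05-31
$ chron mhop n: -23
= 2105-06-30
$ chron markday d: 2077-10-18
= 2077-10-18
$ chron markday d: 2178-10-19
= 2178-10-19
$ chron mhop n: -5
= 2178-05-19
$ chron markday d: 1732-01-31
= 1732-01-31
$ gauge express v: 12 u_from: g u_to: kg
= 3/250
$ chron drift n: 193
= 1732-08-11
$ chron spanto d: 1732-09-22
= 42

Answer: cur=2105-06-30


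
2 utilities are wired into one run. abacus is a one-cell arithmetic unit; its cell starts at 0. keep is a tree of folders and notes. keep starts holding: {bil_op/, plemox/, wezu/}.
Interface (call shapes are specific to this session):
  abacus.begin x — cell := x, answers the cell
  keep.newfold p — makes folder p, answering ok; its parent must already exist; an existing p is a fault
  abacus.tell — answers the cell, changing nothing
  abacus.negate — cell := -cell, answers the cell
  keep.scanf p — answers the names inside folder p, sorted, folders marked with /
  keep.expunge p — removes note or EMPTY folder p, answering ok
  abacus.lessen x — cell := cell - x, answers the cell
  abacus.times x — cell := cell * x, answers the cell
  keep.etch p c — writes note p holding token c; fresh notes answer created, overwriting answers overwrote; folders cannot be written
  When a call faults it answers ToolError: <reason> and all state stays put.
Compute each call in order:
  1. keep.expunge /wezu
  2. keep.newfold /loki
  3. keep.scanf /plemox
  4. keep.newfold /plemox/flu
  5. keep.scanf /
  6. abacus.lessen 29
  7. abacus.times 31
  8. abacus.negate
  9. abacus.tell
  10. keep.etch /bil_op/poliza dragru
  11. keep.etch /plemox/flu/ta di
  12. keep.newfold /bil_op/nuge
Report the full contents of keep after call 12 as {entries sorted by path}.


Answer: {bil_op/, bil_op/nuge/, bil_op/poliza=dragru, loki/, plemox/, plemox/flu/, plemox/flu/ta=di}

Derivation:
Step: keep.expunge[/wezu]
Result: ok
Step: keep.newfold[/loki]
Result: ok
Step: keep.scanf[/plemox]
Result: []
Step: keep.newfold[/plemox/flu]
Result: ok
Step: keep.scanf[/]
Result: [bil_op/, loki/, plemox/]
Step: abacus.lessen[29]
Result: -29
Step: abacus.times[31]
Result: -899
Step: abacus.negate[]
Result: 899
Step: abacus.tell[]
Result: 899
Step: keep.etch[/bil_op/poliza; dragru]
Result: created
Step: keep.etch[/plemox/flu/ta; di]
Result: created
Step: keep.newfold[/bil_op/nuge]
Result: ok


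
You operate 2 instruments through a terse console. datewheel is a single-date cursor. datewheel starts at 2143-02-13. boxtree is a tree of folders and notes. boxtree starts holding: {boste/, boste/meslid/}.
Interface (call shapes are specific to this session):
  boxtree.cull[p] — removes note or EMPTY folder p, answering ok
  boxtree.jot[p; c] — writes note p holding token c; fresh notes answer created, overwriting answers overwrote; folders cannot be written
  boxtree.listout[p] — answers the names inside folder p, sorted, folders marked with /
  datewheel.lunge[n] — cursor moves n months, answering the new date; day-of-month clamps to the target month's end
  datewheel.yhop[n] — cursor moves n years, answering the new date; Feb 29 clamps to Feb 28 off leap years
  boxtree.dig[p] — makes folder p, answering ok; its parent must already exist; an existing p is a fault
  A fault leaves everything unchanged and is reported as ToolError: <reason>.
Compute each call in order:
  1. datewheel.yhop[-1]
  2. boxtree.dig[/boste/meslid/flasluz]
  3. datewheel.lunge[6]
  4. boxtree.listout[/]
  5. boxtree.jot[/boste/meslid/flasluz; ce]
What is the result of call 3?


[in] datewheel.yhop n=-1
= 2142-02-13
[in] boxtree.dig p=/boste/meslid/flasluz
= ok
[in] datewheel.lunge n=6
= 2142-08-13
[in] boxtree.listout p=/
= [boste/]
[in] boxtree.jot p=/boste/meslid/flasluz c=ce
= ToolError: is a directory

Answer: 2142-08-13


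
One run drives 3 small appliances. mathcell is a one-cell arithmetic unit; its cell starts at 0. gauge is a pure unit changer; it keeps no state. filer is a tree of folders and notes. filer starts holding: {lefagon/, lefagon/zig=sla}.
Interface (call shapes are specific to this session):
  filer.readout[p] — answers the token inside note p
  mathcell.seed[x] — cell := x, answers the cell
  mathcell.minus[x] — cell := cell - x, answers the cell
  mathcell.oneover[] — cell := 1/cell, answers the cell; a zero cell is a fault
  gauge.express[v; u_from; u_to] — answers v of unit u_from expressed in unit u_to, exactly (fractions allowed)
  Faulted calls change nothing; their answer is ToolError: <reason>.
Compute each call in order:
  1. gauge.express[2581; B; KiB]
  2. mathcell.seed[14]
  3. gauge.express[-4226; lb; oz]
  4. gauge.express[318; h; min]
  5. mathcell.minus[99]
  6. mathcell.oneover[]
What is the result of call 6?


Answer: -1/85

Derivation:
·→ gauge.express(v=2581, u_from=B, u_to=KiB)
·← 2581/1024
·→ mathcell.seed(x=14)
·← 14
·→ gauge.express(v=-4226, u_from=lb, u_to=oz)
·← -67616
·→ gauge.express(v=318, u_from=h, u_to=min)
·← 19080
·→ mathcell.minus(x=99)
·← -85
·→ mathcell.oneover()
·← -1/85


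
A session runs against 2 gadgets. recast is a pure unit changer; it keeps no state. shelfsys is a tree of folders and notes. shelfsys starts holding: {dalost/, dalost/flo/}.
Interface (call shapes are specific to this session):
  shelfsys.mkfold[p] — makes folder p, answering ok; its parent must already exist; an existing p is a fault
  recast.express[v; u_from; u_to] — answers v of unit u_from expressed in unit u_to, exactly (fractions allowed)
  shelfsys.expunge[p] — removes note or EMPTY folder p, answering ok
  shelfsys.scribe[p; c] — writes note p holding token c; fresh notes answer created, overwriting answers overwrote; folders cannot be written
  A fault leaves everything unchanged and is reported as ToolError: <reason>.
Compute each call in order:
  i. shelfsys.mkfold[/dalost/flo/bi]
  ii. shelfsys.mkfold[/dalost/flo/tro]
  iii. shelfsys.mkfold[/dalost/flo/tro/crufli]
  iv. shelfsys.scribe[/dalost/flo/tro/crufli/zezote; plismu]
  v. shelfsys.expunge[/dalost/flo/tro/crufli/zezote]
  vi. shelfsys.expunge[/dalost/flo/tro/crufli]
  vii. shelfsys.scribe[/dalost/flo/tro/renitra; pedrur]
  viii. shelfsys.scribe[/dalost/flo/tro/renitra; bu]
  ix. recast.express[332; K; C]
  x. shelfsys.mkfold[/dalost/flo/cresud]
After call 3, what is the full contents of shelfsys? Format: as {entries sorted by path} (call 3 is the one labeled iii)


[in] mkfold p→/dalost/flo/bi
  ok
[in] mkfold p→/dalost/flo/tro
  ok
[in] mkfold p→/dalost/flo/tro/crufli
  ok
[in] scribe p→/dalost/flo/tro/crufli/zezote c→plismu
  created
[in] expunge p→/dalost/flo/tro/crufli/zezote
  ok
[in] expunge p→/dalost/flo/tro/crufli
  ok
[in] scribe p→/dalost/flo/tro/renitra c→pedrur
  created
[in] scribe p→/dalost/flo/tro/renitra c→bu
  overwrote
[in] express v→332 u_from→K u_to→C
  1177/20
[in] mkfold p→/dalost/flo/cresud
  ok

Answer: {dalost/, dalost/flo/, dalost/flo/bi/, dalost/flo/tro/, dalost/flo/tro/crufli/}


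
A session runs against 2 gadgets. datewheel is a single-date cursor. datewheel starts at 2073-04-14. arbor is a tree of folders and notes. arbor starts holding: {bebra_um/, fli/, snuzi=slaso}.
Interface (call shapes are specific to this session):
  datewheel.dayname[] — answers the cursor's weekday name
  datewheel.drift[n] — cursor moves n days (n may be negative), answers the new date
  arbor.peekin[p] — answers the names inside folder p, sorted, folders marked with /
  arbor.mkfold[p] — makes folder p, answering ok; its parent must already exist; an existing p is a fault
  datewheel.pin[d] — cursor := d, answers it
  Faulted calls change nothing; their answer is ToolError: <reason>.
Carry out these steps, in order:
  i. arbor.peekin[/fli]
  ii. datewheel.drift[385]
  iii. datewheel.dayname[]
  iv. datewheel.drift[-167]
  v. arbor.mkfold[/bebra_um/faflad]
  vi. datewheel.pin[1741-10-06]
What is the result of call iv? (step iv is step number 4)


CALL arbor.peekin[p→/fli]
RET  []
CALL datewheel.drift[n→385]
RET  2074-05-04
CALL datewheel.dayname[]
RET  Friday
CALL datewheel.drift[n→-167]
RET  2073-11-18
CALL arbor.mkfold[p→/bebra_um/faflad]
RET  ok
CALL datewheel.pin[d→1741-10-06]
RET  1741-10-06

Answer: 2073-11-18


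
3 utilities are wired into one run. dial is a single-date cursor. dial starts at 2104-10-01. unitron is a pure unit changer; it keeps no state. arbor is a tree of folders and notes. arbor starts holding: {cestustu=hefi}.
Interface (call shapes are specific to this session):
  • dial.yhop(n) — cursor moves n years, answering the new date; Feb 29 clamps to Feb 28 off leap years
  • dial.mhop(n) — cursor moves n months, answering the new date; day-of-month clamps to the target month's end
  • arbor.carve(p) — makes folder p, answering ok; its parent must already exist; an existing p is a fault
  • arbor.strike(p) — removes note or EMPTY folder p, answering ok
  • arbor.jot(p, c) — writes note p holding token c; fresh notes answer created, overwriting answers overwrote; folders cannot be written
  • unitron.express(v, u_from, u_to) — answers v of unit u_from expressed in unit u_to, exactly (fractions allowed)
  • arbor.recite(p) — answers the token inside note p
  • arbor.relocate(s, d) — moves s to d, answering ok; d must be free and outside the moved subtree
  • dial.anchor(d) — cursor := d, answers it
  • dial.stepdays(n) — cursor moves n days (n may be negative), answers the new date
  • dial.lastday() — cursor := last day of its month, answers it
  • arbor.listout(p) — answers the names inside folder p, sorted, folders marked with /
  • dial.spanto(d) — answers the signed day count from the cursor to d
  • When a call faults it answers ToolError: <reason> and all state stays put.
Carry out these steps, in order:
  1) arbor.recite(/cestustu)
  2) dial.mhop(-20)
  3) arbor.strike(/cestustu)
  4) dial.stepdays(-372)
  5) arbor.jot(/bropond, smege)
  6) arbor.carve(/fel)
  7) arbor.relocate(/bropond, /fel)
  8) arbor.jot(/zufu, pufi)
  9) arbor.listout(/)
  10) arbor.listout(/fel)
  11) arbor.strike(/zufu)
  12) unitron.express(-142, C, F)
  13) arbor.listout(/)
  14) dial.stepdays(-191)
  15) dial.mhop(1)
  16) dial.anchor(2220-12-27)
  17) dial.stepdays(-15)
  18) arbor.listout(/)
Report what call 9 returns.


Answer: [bropond, fel/, zufu]

Derivation:
I run arbor.recite(p→/cestustu), and observe hefi.
Using dial.mhop(n→-20), which returns 2103-02-01.
Then arbor.strike(p→/cestustu), → ok.
I call dial.stepdays(n→-372), giving 2102-01-25.
I call arbor.jot(p→/bropond, c→smege), and see created.
I call arbor.carve(p→/fel), and get ok.
Invoking arbor.relocate(s→/bropond, d→/fel), and see ToolError: exists.
Invoking arbor.jot(p→/zufu, c→pufi), yielding created.
I invoke arbor.listout(p→/), — result: [bropond, fel/, zufu].
Now I run arbor.listout(p→/fel), yielding [].
I try arbor.strike(p→/zufu), and get ok.
I use unitron.express(v→-142, u_from→C, u_to→F), yielding -1118/5.
Invoking arbor.listout(p→/), and see [bropond, fel/].
Next I call dial.stepdays(n→-191), which returns 2101-07-18.
I try dial.mhop(n→1), giving 2101-08-18.
Now I run dial.anchor(d→2220-12-27): 2220-12-27.
Next I call dial.stepdays(n→-15), giving 2220-12-12.
Now I run arbor.listout(p→/), — result: [bropond, fel/].


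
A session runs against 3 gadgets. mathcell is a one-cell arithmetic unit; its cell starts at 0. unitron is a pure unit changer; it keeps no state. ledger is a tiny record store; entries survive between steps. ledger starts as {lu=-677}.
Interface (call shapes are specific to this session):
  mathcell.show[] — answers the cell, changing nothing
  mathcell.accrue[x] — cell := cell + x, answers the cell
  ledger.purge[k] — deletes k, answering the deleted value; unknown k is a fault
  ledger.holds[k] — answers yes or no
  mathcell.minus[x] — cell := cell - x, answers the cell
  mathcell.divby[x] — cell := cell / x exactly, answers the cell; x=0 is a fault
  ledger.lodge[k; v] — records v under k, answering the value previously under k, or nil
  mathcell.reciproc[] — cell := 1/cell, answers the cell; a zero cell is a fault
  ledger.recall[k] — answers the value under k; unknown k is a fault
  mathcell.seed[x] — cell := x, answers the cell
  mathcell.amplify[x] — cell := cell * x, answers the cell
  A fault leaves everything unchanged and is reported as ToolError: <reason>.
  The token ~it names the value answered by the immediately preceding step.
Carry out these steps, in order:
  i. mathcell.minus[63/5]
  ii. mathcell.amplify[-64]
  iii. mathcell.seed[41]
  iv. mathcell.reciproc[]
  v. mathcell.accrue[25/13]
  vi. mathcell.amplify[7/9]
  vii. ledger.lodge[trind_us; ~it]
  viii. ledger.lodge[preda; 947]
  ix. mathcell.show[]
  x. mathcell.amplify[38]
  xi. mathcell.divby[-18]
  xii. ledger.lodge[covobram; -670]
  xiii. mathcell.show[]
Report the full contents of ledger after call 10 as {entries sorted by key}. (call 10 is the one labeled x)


Answer: {lu=-677, preda=947, trind_us=2422/1599}

Derivation:
// mathcell.minus(x: 63/5) => -63/5
// mathcell.amplify(x: -64) => 4032/5
// mathcell.seed(x: 41) => 41
// mathcell.reciproc() => 1/41
// mathcell.accrue(x: 25/13) => 1038/533
// mathcell.amplify(x: 7/9) => 2422/1599
// ledger.lodge(k: trind_us, v: ~it) => nil
// ledger.lodge(k: preda, v: 947) => nil
// mathcell.show() => 2422/1599
// mathcell.amplify(x: 38) => 92036/1599
// mathcell.divby(x: -18) => -46018/14391
// ledger.lodge(k: covobram, v: -670) => nil
// mathcell.show() => -46018/14391


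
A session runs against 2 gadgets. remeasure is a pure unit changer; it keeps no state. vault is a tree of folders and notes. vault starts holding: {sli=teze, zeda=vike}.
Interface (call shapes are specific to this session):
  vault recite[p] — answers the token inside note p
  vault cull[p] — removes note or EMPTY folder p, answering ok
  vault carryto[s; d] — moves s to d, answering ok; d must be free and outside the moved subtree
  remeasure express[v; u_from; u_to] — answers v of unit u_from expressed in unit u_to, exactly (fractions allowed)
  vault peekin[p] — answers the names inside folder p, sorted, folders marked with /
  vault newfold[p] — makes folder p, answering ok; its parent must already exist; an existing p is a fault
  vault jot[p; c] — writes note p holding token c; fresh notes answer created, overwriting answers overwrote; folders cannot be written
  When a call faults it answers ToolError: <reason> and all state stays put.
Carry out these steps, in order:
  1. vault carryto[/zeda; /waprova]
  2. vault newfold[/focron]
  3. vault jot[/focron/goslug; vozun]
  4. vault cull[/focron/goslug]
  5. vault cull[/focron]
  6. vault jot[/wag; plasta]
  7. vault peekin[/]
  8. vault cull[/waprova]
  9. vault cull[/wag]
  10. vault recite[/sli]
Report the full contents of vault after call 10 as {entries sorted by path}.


>>> vault carryto /zeda /waprova
  ok
>>> vault newfold /focron
  ok
>>> vault jot /focron/goslug vozun
  created
>>> vault cull /focron/goslug
  ok
>>> vault cull /focron
  ok
>>> vault jot /wag plasta
  created
>>> vault peekin /
  [sli, wag, waprova]
>>> vault cull /waprova
  ok
>>> vault cull /wag
  ok
>>> vault recite /sli
  teze

Answer: {sli=teze}


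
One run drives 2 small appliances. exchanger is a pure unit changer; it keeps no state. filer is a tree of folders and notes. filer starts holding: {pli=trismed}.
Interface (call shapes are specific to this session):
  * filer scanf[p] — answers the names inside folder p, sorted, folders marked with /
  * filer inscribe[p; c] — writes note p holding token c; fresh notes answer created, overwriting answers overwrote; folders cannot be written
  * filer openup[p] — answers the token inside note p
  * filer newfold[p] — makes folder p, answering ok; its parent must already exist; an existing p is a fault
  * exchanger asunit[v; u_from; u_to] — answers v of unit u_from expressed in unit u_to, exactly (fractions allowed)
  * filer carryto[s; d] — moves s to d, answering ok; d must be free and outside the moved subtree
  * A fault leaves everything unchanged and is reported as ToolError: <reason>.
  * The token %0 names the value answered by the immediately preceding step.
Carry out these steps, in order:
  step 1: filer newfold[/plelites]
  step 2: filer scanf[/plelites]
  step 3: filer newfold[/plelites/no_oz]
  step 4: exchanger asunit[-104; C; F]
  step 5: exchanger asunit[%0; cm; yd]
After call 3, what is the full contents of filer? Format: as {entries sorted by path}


Answer: {plelites/, plelites/no_oz/, pli=trismed}

Derivation:
;; filer newfold(/plelites) => ok
;; filer scanf(/plelites) => []
;; filer newfold(/plelites/no_oz) => ok
;; exchanger asunit(-104, C, F) => -776/5
;; exchanger asunit(%0, cm, yd) => -1940/1143


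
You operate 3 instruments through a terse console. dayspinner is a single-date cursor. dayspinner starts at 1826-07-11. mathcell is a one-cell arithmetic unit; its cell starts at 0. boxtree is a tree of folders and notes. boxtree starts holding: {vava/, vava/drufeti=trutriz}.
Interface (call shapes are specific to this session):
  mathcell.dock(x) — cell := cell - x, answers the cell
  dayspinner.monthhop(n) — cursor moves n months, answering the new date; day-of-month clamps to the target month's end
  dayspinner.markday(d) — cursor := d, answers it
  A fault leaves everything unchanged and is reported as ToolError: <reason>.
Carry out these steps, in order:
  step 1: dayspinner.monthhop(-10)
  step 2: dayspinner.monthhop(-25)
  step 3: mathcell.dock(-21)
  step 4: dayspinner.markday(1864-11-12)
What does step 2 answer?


Answer: 1823-08-11

Derivation:
! monthhop(n→-10) == 1825-09-11
! monthhop(n→-25) == 1823-08-11
! dock(x→-21) == 21
! markday(d→1864-11-12) == 1864-11-12


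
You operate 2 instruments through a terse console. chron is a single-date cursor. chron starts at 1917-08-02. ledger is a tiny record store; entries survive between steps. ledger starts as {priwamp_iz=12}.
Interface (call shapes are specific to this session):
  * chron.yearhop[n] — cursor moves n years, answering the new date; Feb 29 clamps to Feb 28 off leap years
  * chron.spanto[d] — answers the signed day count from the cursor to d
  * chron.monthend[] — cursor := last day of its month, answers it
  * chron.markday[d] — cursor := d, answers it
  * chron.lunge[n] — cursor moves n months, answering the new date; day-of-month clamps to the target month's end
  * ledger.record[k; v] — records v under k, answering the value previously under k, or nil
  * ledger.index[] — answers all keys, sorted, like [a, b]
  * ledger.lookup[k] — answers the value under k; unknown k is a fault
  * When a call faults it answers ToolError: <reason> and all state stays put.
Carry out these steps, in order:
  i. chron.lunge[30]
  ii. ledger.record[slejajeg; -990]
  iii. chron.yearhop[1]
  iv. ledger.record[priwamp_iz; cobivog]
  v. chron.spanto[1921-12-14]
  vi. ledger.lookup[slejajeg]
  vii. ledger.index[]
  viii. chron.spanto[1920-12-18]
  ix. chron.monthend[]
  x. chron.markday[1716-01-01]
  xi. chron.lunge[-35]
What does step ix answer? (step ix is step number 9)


$ chron.lunge 30
:: 1920-02-02
$ ledger.record slejajeg -990
:: nil
$ chron.yearhop 1
:: 1921-02-02
$ ledger.record priwamp_iz cobivog
:: 12
$ chron.spanto 1921-12-14
:: 315
$ ledger.lookup slejajeg
:: -990
$ ledger.index
:: [priwamp_iz, slejajeg]
$ chron.spanto 1920-12-18
:: -46
$ chron.monthend
:: 1921-02-28
$ chron.markday 1716-01-01
:: 1716-01-01
$ chron.lunge -35
:: 1713-02-01

Answer: 1921-02-28


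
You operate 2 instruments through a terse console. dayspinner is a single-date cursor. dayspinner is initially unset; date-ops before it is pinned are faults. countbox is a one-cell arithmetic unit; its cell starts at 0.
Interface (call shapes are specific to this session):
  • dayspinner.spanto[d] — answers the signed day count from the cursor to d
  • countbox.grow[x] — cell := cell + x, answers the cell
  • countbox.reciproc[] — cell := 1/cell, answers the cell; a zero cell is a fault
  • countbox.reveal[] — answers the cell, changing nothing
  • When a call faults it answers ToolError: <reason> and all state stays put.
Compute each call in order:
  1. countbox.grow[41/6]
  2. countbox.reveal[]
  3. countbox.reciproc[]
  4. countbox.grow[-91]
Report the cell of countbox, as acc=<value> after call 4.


Answer: acc=-3725/41

Derivation:
I use countbox.grow on 41/6, → 41/6.
Using countbox.reveal, yielding 41/6.
Then countbox.reciproc(), yielding 6/41.
Next I call countbox.grow on -91, — result: -3725/41.


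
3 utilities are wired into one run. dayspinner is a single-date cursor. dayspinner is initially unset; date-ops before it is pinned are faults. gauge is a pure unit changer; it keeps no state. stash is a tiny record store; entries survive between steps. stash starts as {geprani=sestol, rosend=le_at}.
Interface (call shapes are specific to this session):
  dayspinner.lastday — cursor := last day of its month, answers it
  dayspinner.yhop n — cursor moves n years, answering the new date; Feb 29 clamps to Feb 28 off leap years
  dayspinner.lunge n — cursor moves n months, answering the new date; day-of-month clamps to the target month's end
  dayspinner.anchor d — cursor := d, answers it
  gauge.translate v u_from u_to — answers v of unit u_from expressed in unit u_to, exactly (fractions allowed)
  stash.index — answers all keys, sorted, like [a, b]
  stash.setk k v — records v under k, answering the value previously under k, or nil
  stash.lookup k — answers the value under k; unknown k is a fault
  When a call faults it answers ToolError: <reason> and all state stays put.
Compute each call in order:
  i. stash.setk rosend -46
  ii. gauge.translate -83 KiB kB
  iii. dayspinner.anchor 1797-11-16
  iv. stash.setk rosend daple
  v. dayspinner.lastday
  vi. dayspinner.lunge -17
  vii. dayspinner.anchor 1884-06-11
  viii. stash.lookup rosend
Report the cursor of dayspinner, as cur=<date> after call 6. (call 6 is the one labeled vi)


> stash.setk k→rosend v→-46
:: le_at
> gauge.translate v→-83 u_from→KiB u_to→kB
:: -10624/125
> dayspinner.anchor d→1797-11-16
:: 1797-11-16
> stash.setk k→rosend v→daple
:: -46
> dayspinner.lastday
:: 1797-11-30
> dayspinner.lunge n→-17
:: 1796-06-30
> dayspinner.anchor d→1884-06-11
:: 1884-06-11
> stash.lookup k→rosend
:: daple

Answer: cur=1796-06-30


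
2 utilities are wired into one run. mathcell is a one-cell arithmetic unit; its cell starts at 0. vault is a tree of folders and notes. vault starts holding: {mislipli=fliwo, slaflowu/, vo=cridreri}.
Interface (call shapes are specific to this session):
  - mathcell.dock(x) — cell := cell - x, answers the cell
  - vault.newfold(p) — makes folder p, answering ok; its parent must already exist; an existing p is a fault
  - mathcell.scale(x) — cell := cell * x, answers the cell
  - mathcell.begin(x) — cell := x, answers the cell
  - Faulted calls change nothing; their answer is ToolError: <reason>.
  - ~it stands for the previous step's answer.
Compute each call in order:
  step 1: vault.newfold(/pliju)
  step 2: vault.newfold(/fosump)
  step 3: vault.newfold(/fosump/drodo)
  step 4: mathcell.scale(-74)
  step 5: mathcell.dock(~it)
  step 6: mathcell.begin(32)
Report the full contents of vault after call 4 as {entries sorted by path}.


Answer: {fosump/, fosump/drodo/, mislipli=fliwo, pliju/, slaflowu/, vo=cridreri}

Derivation:
I run newfold with /pliju, yielding ok.
I use newfold with /fosump, yielding ok.
I try newfold with /fosump/drodo: ok.
Now I run scale with -74, and see 0.
I try dock with ~it, and see 0.
Then begin with 32, and observe 32.


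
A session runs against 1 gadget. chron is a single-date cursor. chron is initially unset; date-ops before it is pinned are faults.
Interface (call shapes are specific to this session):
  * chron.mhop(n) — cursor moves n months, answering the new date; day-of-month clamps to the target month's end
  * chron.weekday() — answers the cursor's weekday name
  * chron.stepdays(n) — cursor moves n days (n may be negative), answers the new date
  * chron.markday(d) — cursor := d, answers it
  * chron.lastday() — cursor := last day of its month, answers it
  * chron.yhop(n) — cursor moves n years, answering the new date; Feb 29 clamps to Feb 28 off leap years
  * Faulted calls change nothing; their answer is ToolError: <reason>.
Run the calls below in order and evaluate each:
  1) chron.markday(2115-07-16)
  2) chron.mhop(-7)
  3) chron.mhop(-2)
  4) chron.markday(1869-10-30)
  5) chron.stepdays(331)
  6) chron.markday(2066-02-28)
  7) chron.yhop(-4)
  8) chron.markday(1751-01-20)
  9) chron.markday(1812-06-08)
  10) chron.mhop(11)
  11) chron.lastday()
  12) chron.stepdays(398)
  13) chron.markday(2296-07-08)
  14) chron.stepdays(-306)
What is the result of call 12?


Answer: 1814-07-03

Derivation:
% chron.markday d: 2115-07-16
:: 2115-07-16
% chron.mhop n: -7
:: 2114-12-16
% chron.mhop n: -2
:: 2114-10-16
% chron.markday d: 1869-10-30
:: 1869-10-30
% chron.stepdays n: 331
:: 1870-09-26
% chron.markday d: 2066-02-28
:: 2066-02-28
% chron.yhop n: -4
:: 2062-02-28
% chron.markday d: 1751-01-20
:: 1751-01-20
% chron.markday d: 1812-06-08
:: 1812-06-08
% chron.mhop n: 11
:: 1813-05-08
% chron.lastday
:: 1813-05-31
% chron.stepdays n: 398
:: 1814-07-03
% chron.markday d: 2296-07-08
:: 2296-07-08
% chron.stepdays n: -306
:: 2295-09-06


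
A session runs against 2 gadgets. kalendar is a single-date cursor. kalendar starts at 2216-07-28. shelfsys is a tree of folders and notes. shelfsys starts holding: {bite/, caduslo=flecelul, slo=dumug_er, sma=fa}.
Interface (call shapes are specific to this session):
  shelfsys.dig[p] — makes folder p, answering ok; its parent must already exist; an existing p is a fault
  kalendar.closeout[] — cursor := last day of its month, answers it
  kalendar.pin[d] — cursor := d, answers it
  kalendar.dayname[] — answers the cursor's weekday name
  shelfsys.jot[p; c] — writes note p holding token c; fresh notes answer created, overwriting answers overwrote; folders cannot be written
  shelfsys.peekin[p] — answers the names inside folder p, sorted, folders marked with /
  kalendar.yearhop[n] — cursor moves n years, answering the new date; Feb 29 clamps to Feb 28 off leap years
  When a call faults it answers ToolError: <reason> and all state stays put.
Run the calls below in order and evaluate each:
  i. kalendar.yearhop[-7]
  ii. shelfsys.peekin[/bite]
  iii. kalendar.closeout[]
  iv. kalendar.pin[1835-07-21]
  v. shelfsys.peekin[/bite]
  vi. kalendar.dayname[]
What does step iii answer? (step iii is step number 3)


I try kalendar.yearhop using n: -7, which returns 2209-07-28.
I run shelfsys.peekin using p: /bite, and see [].
I run kalendar.closeout(): 2209-07-31.
Next I call kalendar.pin using d: 1835-07-21, which returns 1835-07-21.
Invoking shelfsys.peekin using p: /bite, and get [].
Calling kalendar.dayname(), which returns Tuesday.

Answer: 2209-07-31


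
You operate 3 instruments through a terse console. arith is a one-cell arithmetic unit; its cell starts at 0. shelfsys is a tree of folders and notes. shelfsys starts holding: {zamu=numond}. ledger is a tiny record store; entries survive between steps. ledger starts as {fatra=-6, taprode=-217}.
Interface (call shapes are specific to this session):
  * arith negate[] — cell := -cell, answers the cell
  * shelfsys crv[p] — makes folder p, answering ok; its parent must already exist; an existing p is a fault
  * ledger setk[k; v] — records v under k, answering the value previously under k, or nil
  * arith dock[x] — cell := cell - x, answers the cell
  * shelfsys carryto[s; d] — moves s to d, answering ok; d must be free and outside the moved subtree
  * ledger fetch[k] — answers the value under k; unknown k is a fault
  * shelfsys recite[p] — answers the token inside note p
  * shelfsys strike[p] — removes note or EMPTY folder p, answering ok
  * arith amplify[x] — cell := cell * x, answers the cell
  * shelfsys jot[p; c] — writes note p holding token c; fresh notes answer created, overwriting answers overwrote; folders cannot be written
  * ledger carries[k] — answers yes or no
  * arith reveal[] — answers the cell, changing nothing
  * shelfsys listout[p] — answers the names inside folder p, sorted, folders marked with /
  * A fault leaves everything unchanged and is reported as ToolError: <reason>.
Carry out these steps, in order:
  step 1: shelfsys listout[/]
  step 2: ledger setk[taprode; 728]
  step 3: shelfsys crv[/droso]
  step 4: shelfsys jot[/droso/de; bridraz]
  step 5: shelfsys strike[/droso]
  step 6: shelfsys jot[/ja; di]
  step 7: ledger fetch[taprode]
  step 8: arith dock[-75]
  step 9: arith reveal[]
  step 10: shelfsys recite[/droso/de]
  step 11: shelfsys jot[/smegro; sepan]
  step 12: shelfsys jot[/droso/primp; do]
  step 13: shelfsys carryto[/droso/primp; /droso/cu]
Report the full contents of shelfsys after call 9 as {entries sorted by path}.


Do: shelfsys listout[p: /]
See: [zamu]
Do: ledger setk[k: taprode; v: 728]
See: -217
Do: shelfsys crv[p: /droso]
See: ok
Do: shelfsys jot[p: /droso/de; c: bridraz]
See: created
Do: shelfsys strike[p: /droso]
See: ToolError: not empty
Do: shelfsys jot[p: /ja; c: di]
See: created
Do: ledger fetch[k: taprode]
See: 728
Do: arith dock[x: -75]
See: 75
Do: arith reveal[]
See: 75
Do: shelfsys recite[p: /droso/de]
See: bridraz
Do: shelfsys jot[p: /smegro; c: sepan]
See: created
Do: shelfsys jot[p: /droso/primp; c: do]
See: created
Do: shelfsys carryto[s: /droso/primp; d: /droso/cu]
See: ok

Answer: {droso/, droso/de=bridraz, ja=di, zamu=numond}
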